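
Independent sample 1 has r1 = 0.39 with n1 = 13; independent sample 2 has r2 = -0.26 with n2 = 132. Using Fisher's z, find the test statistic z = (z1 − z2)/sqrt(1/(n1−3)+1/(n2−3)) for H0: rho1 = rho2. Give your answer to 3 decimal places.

2.065

z1 = atanh(0.39) = 0.411800,  z2 = atanh(-0.26) = -0.266108
SE = √(1/(n1−3) + 1/(n2−3)) = √(1/10 + 1/129) = √(0.1000000 + 0.0077519) = √0.1077519 = 0.328256
z = (z1 − z2)/SE = (0.411800 − (-0.266108)) / 0.328256 = 0.677908 / 0.328256 = 2.065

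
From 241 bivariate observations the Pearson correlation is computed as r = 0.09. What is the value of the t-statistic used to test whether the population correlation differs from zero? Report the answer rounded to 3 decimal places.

1 − r² = 1 − 0.0081 = 0.9919;  √(1−r²) = 0.995942
√(n−2) = √239 = 15.459625
t = r·√(n−2)/√(1−r²) = 0.09 · 15.459625 / 0.995942 = 1.397

1.397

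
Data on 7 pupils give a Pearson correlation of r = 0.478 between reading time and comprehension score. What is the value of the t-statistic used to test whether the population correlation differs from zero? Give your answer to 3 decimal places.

1.217

1 − r² = 1 − 0.228484 = 0.771516;  √(1−r²) = 0.878360
√(n−2) = √5 = 2.236068
t = r·√(n−2)/√(1−r²) = 0.478 · 2.236068 / 0.878360 = 1.217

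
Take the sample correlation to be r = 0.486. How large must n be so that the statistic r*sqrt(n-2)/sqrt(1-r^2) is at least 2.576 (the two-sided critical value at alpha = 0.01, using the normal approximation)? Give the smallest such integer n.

r√(n−2)/√(1−r²) ≥ 2.576  ⇔  n−2 ≥ (2.576)²·(1−r²)/r²
(1−r²)/r² = (1−0.236196)/0.236196 = 3.2338
n ≥ 2 + 6.635776·3.2338 = 2 + 21.4588 = 23.4588
⌈23.4588⌉ = 24

24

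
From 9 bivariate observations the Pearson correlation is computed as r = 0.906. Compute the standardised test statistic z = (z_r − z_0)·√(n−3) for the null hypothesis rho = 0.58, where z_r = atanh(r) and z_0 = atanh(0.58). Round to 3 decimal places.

2.063

z_r = atanh(0.906) = 1.504734,  z_0 = atanh(0.58) = 0.662463
SE = 1/√(n−3) = 1/√6 = 0.408248
z = (z_r − z_0)/SE = (1.504734 − 0.662463) / 0.408248 = 0.842271 / 0.408248 = 2.063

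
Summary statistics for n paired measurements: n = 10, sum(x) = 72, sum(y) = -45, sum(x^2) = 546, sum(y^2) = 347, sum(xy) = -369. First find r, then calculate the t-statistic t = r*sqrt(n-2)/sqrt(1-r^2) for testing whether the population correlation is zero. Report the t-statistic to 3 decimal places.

-2.873

S_xy = nΣxy − ΣxΣy = 10·(-369) − 72·(-45) = -3690 − (-3240) = -450
S_xx = nΣx² − (Σx)² = 10·546 − 72² = 5460 − 5184 = 276
S_yy = nΣy² − (Σy)² = 10·347 − (-45)² = 3470 − 2025 = 1445
r = S_xy / √(S_xx·S_yy) = -450 / √(276·1445) = -450 / √398820 = -450 / 631.5220 = -0.7126
t = r·√(n−2)/√(1−r²) = -0.7126·√8 / √(1−0.507799) = -2.015537 / 0.701570 = -2.873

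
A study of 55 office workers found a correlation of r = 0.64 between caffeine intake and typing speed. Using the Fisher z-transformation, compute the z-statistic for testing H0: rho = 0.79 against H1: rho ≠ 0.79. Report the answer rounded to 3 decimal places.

Fisher z: atanh(0.64) = 0.758174, atanh(0.79) = 1.071432
z = (z_r − z_0)·√(n−3) = (0.758174 − 1.071432)·√52 = -0.313258 · 7.211103 = -2.259

-2.259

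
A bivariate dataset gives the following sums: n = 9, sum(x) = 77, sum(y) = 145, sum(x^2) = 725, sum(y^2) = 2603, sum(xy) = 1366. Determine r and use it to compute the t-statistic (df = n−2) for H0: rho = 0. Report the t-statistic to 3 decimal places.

S_xy = nΣxy − ΣxΣy = 9·1366 − 77·145 = 12294 − 11165 = 1129
S_xx = nΣx² − (Σx)² = 9·725 − 77² = 6525 − 5929 = 596
S_yy = nΣy² − (Σy)² = 9·2603 − 145² = 23427 − 21025 = 2402
r = S_xy / √(S_xx·S_yy) = 1129 / √(596·2402) = 1129 / √1431592 = 1129 / 1196.4915 = 0.9436
t = r·√(n−2)/√(1−r²) = 0.9436·√7 / √(1−0.890381) = 2.496531 / 0.331088 = 7.540

7.540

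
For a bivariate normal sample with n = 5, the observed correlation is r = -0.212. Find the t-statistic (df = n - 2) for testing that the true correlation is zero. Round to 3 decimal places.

-0.376

1 − r² = 1 − 0.044944 = 0.955056;  √(1−r²) = 0.977270
√(n−2) = √3 = 1.732051
t = r·√(n−2)/√(1−r²) = -0.212 · 1.732051 / 0.977270 = -0.376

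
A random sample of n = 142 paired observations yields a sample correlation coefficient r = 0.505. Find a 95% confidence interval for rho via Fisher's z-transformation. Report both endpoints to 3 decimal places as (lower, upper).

(0.371, 0.618)

Fisher z: z_r = atanh(r) = ½·ln((1+0.505)/(1−0.505)) = 0.555995
SE(z) = 1/√(n−3) = 1/√139 = 0.084819
95% ⇒ z* = 1.960; margin = 1.960·0.084819 = 0.166245
CI on z-scale: (0.389750, 0.722240)
Back-transform: tanh(0.389750) = 0.371145, tanh(0.722240) = 0.618295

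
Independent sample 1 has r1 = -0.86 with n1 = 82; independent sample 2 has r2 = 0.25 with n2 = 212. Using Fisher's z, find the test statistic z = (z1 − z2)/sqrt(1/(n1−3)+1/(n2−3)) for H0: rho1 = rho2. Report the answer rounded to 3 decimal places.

-11.727

Fisher z-transforms: z1 = atanh(-0.86) = -1.293345, z2 = atanh(0.25) = 0.255413; difference d = -1.548758
Var(d) = 1/79 + 1/209 = 0.0126582 + 0.0047847 = 0.0174429
z = d/√Var(d) = -1.548758 / √0.0174429 = -1.548758 / 0.132072 = -11.727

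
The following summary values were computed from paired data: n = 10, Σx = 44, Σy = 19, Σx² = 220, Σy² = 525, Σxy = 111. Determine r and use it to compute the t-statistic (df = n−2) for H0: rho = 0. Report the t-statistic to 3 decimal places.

Numerator: nΣxy − (Σx)(Σy) = 10·111 − (44)(19) = 274
Denominator: √[(nΣx²−(Σx)²)(nΣy²−(Σy)²)]
  nΣx²−(Σx)² = 10·220 − 1936 = 264;  nΣy²−(Σy)² = 10·525 − 361 = 4889
  √(264·4889) = √1290696 = 1136.0880
r = 274 / 1136.0880 = 0.2412
t = r·√(n−2)/√(1−r²) = 0.2412·√8 / √(1−0.058177) = 0.682217 / 0.970476 = 0.703

0.703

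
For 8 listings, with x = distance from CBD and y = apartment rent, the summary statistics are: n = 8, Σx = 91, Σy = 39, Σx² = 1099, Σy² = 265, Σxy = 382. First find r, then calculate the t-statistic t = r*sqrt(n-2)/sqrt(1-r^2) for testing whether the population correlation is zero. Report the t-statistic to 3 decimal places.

S_xy = nΣxy − ΣxΣy = 8·382 − 91·39 = 3056 − 3549 = -493
S_xx = nΣx² − (Σx)² = 8·1099 − 91² = 8792 − 8281 = 511
S_yy = nΣy² − (Σy)² = 8·265 − 39² = 2120 − 1521 = 599
r = S_xy / √(S_xx·S_yy) = -493 / √(511·599) = -493 / √306089 = -493 / 553.2531 = -0.8911
t = r·√(n−2)/√(1−r²) = -0.8911·√6 / √(1−0.794059) = -2.182740 / 0.453807 = -4.810

-4.810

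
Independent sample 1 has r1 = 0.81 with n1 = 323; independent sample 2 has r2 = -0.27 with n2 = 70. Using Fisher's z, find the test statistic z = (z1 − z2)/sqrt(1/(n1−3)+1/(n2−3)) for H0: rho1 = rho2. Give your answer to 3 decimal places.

Fisher z-transforms: z1 = atanh(0.81) = 1.127029, z2 = atanh(-0.27) = -0.276864; difference d = 1.403893
Var(d) = 1/320 + 1/67 = 0.0031250 + 0.0149254 = 0.0180504
z = d/√Var(d) = 1.403893 / √0.0180504 = 1.403893 / 0.134352 = 10.449

10.449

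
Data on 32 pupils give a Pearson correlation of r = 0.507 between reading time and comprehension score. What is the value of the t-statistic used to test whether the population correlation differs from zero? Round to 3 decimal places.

3.222

1 − r² = 1 − 0.257049 = 0.742951;  √(1−r²) = 0.861946
√(n−2) = √30 = 5.477226
t = r·√(n−2)/√(1−r²) = 0.507 · 5.477226 / 0.861946 = 3.222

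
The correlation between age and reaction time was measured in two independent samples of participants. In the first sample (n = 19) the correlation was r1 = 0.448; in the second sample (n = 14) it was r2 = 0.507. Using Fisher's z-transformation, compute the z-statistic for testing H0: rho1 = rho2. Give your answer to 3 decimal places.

-0.195

z1 = atanh(0.448) = 0.482195,  z2 = atanh(0.507) = 0.558684
SE = √(1/(n1−3) + 1/(n2−3)) = √(1/16 + 1/11) = √(0.0625000 + 0.0909091) = √0.1534091 = 0.391675
z = (z1 − z2)/SE = (0.482195 − 0.558684) / 0.391675 = -0.076489 / 0.391675 = -0.195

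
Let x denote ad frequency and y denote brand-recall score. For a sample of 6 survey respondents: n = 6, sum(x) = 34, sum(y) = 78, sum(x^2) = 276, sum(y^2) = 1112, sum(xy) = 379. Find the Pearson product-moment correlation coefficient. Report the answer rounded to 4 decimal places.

S_xy = nΣxy − ΣxΣy = 6·379 − 34·78 = 2274 − 2652 = -378
S_xx = nΣx² − (Σx)² = 6·276 − 34² = 1656 − 1156 = 500
S_yy = nΣy² − (Σy)² = 6·1112 − 78² = 6672 − 6084 = 588
r = S_xy / √(S_xx·S_yy) = -378 / √(500·588) = -378 / √294000 = -378 / 542.2177 = -0.6971

-0.6971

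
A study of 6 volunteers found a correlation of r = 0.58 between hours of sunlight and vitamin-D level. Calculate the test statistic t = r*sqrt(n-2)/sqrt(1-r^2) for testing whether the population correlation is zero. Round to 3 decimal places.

t = r·√(n−2) / √(1−r²) with r = 0.58, n = 6
  = 0.58·√4 / √(1 − 0.3364)
  = 0.58·2.000000 / 0.814616
  = 1.160000 / 0.814616 = 1.424

1.424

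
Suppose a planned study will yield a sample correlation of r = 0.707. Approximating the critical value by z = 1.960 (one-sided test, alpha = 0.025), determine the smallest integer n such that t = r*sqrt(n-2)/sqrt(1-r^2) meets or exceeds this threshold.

6

Need r·√(n−2)/√(1−r²) ≥ 1.960
√(n−2) ≥ 1.960·√(1−0.499849) / 0.707 = 1.960·0.707214 / 0.707 = 1.9606
n−2 ≥ 3.8440  ⇒  n ≥ 5.8440
Smallest integer n = 6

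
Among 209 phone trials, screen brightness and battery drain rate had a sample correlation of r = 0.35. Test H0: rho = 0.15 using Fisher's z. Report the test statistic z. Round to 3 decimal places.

z_r = atanh(0.35) = 0.365444,  z_0 = atanh(0.15) = 0.151140
SE = 1/√(n−3) = 1/√206 = 0.069673
z = (z_r − z_0)/SE = (0.365444 − 0.151140) / 0.069673 = 0.214304 / 0.069673 = 3.076

3.076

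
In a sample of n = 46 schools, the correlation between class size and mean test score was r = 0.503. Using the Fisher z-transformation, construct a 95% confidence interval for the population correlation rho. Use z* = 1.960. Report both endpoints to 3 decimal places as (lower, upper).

(0.249, 0.692)

z_r = atanh(0.503) = 0.553314;  SE = 1/√(n−3) = 1/√43 = 0.152499
z-limits: 0.553314 ± 1.960·0.152499 = 0.553314 ± 0.298898 = [0.254416, 0.852212]
ρ-limits: (tanh 0.254416, tanh 0.852212) = (0.249, 0.692)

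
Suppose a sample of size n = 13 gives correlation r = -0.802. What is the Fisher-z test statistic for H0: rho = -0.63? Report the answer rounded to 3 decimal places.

-1.147

Fisher z: atanh(-0.802) = -1.104193, atanh(-0.63) = -0.741416
z = (z_r − z_0)·√(n−3) = (-1.104193 − (-0.741416))·√10 = -0.362777 · 3.162278 = -1.147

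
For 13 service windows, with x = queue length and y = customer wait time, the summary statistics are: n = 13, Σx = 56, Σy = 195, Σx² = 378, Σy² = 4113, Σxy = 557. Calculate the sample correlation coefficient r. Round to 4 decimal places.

-0.7021

Numerator: nΣxy − (Σx)(Σy) = 13·557 − (56)(195) = -3679
Denominator: √[(nΣx²−(Σx)²)(nΣy²−(Σy)²)]
  nΣx²−(Σx)² = 13·378 − 3136 = 1778;  nΣy²−(Σy)² = 13·4113 − 38025 = 15444
  √(1778·15444) = √27459432 = 5240.1748
r = -3679 / 5240.1748 = -0.7021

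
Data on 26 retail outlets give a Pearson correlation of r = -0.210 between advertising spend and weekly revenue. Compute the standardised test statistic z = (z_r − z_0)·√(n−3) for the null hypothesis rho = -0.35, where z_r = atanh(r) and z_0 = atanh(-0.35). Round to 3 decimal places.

0.730

z_r = atanh(-0.210) = -0.213171,  z_0 = atanh(-0.35) = -0.365444
SE = 1/√(n−3) = 1/√23 = 0.208514
z = (z_r − z_0)/SE = (-0.213171 − (-0.365444)) / 0.208514 = 0.152273 / 0.208514 = 0.730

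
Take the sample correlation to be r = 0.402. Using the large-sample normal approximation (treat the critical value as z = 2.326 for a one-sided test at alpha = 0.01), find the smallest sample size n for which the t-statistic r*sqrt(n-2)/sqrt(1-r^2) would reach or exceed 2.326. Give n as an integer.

31

Need r·√(n−2)/√(1−r²) ≥ 2.326
√(n−2) ≥ 2.326·√(1−0.161604) / 0.402 = 2.326·0.915640 / 0.402 = 5.2980
n−2 ≥ 28.0688  ⇒  n ≥ 30.0688
Smallest integer n = 31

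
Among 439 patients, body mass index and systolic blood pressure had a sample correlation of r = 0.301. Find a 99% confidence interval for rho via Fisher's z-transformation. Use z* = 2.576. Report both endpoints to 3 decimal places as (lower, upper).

Fisher z: z_r = atanh(r) = ½·ln((1+0.301)/(1−0.301)) = 0.310619
SE(z) = 1/√(n−3) = 1/√436 = 0.047891
99% ⇒ z* = 2.576; margin = 2.576·0.047891 = 0.123367
CI on z-scale: (0.187252, 0.433986)
Back-transform: tanh(0.187252) = 0.185094, tanh(0.433986) = 0.408647

(0.185, 0.409)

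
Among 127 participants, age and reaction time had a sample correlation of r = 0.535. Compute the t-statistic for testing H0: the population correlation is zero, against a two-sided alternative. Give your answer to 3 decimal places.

t = r·√(n−2) / √(1−r²) with r = 0.535, n = 127
  = 0.535·√125 / √(1 − 0.286225)
  = 0.535·11.180340 / 0.844852
  = 5.981482 / 0.844852 = 7.080

7.080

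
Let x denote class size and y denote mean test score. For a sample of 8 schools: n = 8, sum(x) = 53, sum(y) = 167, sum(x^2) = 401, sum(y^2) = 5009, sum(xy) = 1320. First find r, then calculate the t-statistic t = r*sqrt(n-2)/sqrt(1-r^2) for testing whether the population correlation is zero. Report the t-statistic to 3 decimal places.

3.005

Numerator: nΣxy − (Σx)(Σy) = 8·1320 − (53)(167) = 1709
Denominator: √[(nΣx²−(Σx)²)(nΣy²−(Σy)²)]
  nΣx²−(Σx)² = 8·401 − 2809 = 399;  nΣy²−(Σy)² = 8·5009 − 27889 = 12183
  √(399·12183) = √4861017 = 2204.7714
r = 1709 / 2204.7714 = 0.7751
t = r·√(n−2)/√(1−r²) = 0.7751·√6 / √(1−0.600780) = 1.898599 / 0.631839 = 3.005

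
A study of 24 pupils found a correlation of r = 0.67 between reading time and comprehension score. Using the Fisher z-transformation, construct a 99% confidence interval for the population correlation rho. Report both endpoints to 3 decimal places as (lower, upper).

(0.244, 0.879)

z_r = atanh(0.67) = 0.810743;  SE = 1/√(n−3) = 1/√21 = 0.218218
z-limits: 0.810743 ± 2.576·0.218218 = 0.810743 ± 0.562130 = [0.248613, 1.372873]
ρ-limits: (tanh 0.248613, tanh 1.372873) = (0.244, 0.879)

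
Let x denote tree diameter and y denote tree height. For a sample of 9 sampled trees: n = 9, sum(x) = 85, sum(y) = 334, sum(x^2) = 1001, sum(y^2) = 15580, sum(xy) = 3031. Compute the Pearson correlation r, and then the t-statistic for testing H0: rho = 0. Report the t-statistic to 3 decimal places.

S_xy = nΣxy − ΣxΣy = 9·3031 − 85·334 = 27279 − 28390 = -1111
S_xx = nΣx² − (Σx)² = 9·1001 − 85² = 9009 − 7225 = 1784
S_yy = nΣy² − (Σy)² = 9·15580 − 334² = 140220 − 111556 = 28664
r = S_xy / √(S_xx·S_yy) = -1111 / √(1784·28664) = -1111 / √51136576 = -1111 / 7150.9843 = -0.1554
t = r·√(n−2)/√(1−r²) = -0.1554·√7 / √(1−0.024149) = -0.411150 / 0.987852 = -0.416

-0.416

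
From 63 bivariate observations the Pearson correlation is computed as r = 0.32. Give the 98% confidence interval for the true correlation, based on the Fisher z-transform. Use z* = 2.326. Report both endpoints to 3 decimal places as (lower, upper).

(0.031, 0.559)

z_r = atanh(0.32) = 0.331647;  SE = 1/√(n−3) = 1/√60 = 0.129099
z-limits: 0.331647 ± 2.326·0.129099 = 0.331647 ± 0.300284 = [0.031363, 0.631931]
ρ-limits: (tanh 0.031363, tanh 0.631931) = (0.031, 0.559)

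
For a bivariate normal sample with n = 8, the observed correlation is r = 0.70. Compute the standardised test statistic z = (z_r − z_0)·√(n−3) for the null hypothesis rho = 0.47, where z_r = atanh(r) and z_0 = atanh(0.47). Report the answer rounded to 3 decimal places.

Fisher z: atanh(0.70) = 0.867301, atanh(0.47) = 0.510070
z = (z_r − z_0)·√(n−3) = (0.867301 − 0.510070)·√5 = 0.357231 · 2.236068 = 0.799

0.799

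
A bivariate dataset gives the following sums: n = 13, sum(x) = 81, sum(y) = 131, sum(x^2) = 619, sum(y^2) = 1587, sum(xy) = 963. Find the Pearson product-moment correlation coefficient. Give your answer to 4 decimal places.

S_xy = nΣxy − ΣxΣy = 13·963 − 81·131 = 12519 − 10611 = 1908
S_xx = nΣx² − (Σx)² = 13·619 − 81² = 8047 − 6561 = 1486
S_yy = nΣy² − (Σy)² = 13·1587 − 131² = 20631 − 17161 = 3470
r = S_xy / √(S_xx·S_yy) = 1908 / √(1486·3470) = 1908 / √5156420 = 1908 / 2270.7752 = 0.8402

0.8402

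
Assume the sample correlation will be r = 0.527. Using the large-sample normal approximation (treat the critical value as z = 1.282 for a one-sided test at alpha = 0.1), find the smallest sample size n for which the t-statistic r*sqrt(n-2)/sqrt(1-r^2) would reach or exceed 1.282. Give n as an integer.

r√(n−2)/√(1−r²) ≥ 1.282  ⇔  n−2 ≥ (1.282)²·(1−r²)/r²
(1−r²)/r² = (1−0.277729)/0.277729 = 2.6006
n ≥ 2 + 1.643524·2.6006 = 2 + 4.2741 = 6.2741
⌈6.2741⌉ = 7

7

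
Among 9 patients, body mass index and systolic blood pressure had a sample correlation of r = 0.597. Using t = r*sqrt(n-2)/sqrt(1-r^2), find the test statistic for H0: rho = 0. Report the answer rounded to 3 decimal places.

1.969

t = r·√(n−2) / √(1−r²) with r = 0.597, n = 9
  = 0.597·√7 / √(1 − 0.356409)
  = 0.597·2.645751 / 0.802241
  = 1.579513 / 0.802241 = 1.969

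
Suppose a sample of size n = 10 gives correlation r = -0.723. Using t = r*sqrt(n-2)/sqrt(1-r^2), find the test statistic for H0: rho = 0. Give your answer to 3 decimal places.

t = r·√(n−2) / √(1−r²) with r = -0.723, n = 10
  = -0.723·√8 / √(1 − 0.522729)
  = -0.723·2.828427 / 0.690848
  = -2.044953 / 0.690848 = -2.960

-2.960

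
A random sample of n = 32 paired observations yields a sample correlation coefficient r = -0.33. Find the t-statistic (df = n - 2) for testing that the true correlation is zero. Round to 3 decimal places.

-1.915

t = r·√(n−2) / √(1−r²) with r = -0.33, n = 32
  = -0.33·√30 / √(1 − 0.1089)
  = -0.33·5.477226 / 0.943981
  = -1.807485 / 0.943981 = -1.915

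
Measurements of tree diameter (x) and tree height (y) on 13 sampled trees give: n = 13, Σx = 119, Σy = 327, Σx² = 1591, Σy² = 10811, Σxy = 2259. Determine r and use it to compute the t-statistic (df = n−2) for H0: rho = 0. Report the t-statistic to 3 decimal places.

S_xy = nΣxy − ΣxΣy = 13·2259 − 119·327 = 29367 − 38913 = -9546
S_xx = nΣx² − (Σx)² = 13·1591 − 119² = 20683 − 14161 = 6522
S_yy = nΣy² − (Σy)² = 13·10811 − 327² = 140543 − 106929 = 33614
r = S_xy / √(S_xx·S_yy) = -9546 / √(6522·33614) = -9546 / √219230508 = -9546 / 14806.4347 = -0.6447
t = r·√(n−2)/√(1−r²) = -0.6447·√11 / √(1−0.415638) = -2.138228 / 0.764436 = -2.797

-2.797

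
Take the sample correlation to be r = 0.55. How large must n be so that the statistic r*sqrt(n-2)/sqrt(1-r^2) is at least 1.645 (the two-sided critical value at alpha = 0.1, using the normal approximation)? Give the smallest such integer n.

9

Need r·√(n−2)/√(1−r²) ≥ 1.645
√(n−2) ≥ 1.645·√(1−0.3025) / 0.55 = 1.645·0.835165 / 0.55 = 2.4979
n−2 ≥ 6.2395  ⇒  n ≥ 8.2395
Smallest integer n = 9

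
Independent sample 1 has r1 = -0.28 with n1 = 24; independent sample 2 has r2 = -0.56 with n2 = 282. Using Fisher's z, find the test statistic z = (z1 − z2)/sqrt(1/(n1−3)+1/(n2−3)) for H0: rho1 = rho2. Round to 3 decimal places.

1.525

Fisher z-transforms: z1 = atanh(-0.28) = -0.287682, z2 = atanh(-0.56) = -0.632833; difference d = 0.345151
Var(d) = 1/21 + 1/279 = 0.0476190 + 0.0035842 = 0.0512032
z = d/√Var(d) = 0.345151 / √0.0512032 = 0.345151 / 0.226281 = 1.525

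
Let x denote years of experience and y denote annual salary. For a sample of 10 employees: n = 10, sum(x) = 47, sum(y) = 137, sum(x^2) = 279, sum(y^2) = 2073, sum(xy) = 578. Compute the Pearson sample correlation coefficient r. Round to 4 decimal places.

Numerator: nΣxy − (Σx)(Σy) = 10·578 − (47)(137) = -659
Denominator: √[(nΣx²−(Σx)²)(nΣy²−(Σy)²)]
  nΣx²−(Σx)² = 10·279 − 2209 = 581;  nΣy²−(Σy)² = 10·2073 − 18769 = 1961
  √(581·1961) = √1139341 = 1067.3992
r = -659 / 1067.3992 = -0.6174

-0.6174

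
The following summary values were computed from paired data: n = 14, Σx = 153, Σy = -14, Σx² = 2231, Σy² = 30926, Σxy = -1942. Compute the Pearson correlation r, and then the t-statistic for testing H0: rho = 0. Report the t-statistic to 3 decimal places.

S_xy = nΣxy − ΣxΣy = 14·(-1942) − 153·(-14) = -27188 − (-2142) = -25046
S_xx = nΣx² − (Σx)² = 14·2231 − 153² = 31234 − 23409 = 7825
S_yy = nΣy² − (Σy)² = 14·30926 − (-14)² = 432964 − 196 = 432768
r = S_xy / √(S_xx·S_yy) = -25046 / √(7825·432768) = -25046 / √3386409600 = -25046 / 58192.8655 = -0.4304
t = r·√(n−2)/√(1−r²) = -0.4304·√12 / √(1−0.185244) = -1.490949 / 0.902638 = -1.652

-1.652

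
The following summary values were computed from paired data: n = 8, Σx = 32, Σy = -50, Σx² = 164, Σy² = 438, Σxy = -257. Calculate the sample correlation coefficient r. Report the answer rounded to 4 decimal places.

Numerator: nΣxy − (Σx)(Σy) = 8·(-257) − (32)(-50) = -456
Denominator: √[(nΣx²−(Σx)²)(nΣy²−(Σy)²)]
  nΣx²−(Σx)² = 8·164 − 1024 = 288;  nΣy²−(Σy)² = 8·438 − 2500 = 1004
  √(288·1004) = √289152 = 537.7286
r = -456 / 537.7286 = -0.8480

-0.8480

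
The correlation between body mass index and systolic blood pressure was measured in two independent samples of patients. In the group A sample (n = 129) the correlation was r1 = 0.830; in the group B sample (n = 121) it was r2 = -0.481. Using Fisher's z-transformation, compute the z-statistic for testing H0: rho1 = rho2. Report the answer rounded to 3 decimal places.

13.367

Fisher z-transforms: z1 = atanh(0.830) = 1.188136, z2 = atanh(-0.481) = -0.524284; difference d = 1.712420
Var(d) = 1/126 + 1/118 = 0.0079365 + 0.0084746 = 0.0164111
z = d/√Var(d) = 1.712420 / √0.0164111 = 1.712420 / 0.128106 = 13.367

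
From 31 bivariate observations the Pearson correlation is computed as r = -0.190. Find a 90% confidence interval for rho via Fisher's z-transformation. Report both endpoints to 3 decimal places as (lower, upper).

(-0.465, 0.118)

Fisher z: z_r = atanh(r) = ½·ln((1+(-0.190))/(1−(-0.190))) = -0.192337
SE(z) = 1/√(n−3) = 1/√28 = 0.188982
90% ⇒ z* = 1.645; margin = 1.645·0.188982 = 0.310875
CI on z-scale: (-0.503212, 0.118538)
Back-transform: tanh(-0.503212) = -0.464639, tanh(0.118538) = 0.117986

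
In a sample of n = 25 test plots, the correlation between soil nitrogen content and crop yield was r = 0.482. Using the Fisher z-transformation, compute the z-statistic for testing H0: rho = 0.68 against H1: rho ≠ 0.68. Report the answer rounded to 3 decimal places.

z_r = atanh(0.482) = 0.525586,  z_0 = atanh(0.68) = 0.829114
SE = 1/√(n−3) = 1/√22 = 0.213201
z = (z_r − z_0)/SE = (0.525586 − 0.829114) / 0.213201 = -0.303528 / 0.213201 = -1.424

-1.424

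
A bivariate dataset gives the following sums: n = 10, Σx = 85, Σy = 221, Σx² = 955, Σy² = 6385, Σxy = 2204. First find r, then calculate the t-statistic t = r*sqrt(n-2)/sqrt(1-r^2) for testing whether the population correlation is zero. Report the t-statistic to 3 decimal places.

Numerator: nΣxy − (Σx)(Σy) = 10·2204 − (85)(221) = 3255
Denominator: √[(nΣx²−(Σx)²)(nΣy²−(Σy)²)]
  nΣx²−(Σx)² = 10·955 − 7225 = 2325;  nΣy²−(Σy)² = 10·6385 − 48841 = 15009
  √(2325·15009) = √34895925 = 5907.2773
r = 3255 / 5907.2773 = 0.5510
t = r·√(n−2)/√(1−r²) = 0.5510·√8 / √(1−0.303601) = 1.558463 / 0.834505 = 1.868

1.868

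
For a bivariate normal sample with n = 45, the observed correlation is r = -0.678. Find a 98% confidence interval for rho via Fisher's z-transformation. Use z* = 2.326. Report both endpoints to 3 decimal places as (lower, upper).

(-0.829, -0.435)

z_r = atanh(-0.678) = -0.825403;  SE = 1/√(n−3) = 1/√42 = 0.154303
z-limits: -0.825403 ± 2.326·0.154303 = -0.825403 ± 0.358909 = [-1.184312, -0.466494]
ρ-limits: (tanh -1.184312, tanh -0.466494) = (-0.829, -0.435)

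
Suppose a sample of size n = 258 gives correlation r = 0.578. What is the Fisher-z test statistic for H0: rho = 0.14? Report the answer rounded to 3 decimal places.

z_r = atanh(0.578) = 0.659454,  z_0 = atanh(0.14) = 0.140926
SE = 1/√(n−3) = 1/√255 = 0.062622
z = (z_r − z_0)/SE = (0.659454 − 0.140926) / 0.062622 = 0.518528 / 0.062622 = 8.280

8.280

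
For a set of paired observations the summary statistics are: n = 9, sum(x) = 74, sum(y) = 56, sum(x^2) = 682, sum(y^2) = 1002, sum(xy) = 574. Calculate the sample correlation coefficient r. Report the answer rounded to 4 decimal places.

0.5179

S_xy = nΣxy − ΣxΣy = 9·574 − 74·56 = 5166 − 4144 = 1022
S_xx = nΣx² − (Σx)² = 9·682 − 74² = 6138 − 5476 = 662
S_yy = nΣy² − (Σy)² = 9·1002 − 56² = 9018 − 3136 = 5882
r = S_xy / √(S_xx·S_yy) = 1022 / √(662·5882) = 1022 / √3893884 = 1022 / 1973.2927 = 0.5179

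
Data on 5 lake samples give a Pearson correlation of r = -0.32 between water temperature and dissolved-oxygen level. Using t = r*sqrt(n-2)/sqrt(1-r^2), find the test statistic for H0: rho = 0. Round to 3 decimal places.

1 − r² = 1 − 0.1024 = 0.8976;  √(1−r²) = 0.947418
√(n−2) = √3 = 1.732051
t = r·√(n−2)/√(1−r²) = -0.32 · 1.732051 / 0.947418 = -0.585

-0.585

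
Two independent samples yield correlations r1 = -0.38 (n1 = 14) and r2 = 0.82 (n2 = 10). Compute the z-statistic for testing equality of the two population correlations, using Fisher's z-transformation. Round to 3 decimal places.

z1 = atanh(-0.38) = -0.400060,  z2 = atanh(0.82) = 1.156817
SE = √(1/(n1−3) + 1/(n2−3)) = √(1/11 + 1/7) = √(0.0909091 + 0.1428571) = √0.2337662 = 0.483494
z = (z1 − z2)/SE = (-0.400060 − 1.156817) / 0.483494 = -1.556877 / 0.483494 = -3.220

-3.220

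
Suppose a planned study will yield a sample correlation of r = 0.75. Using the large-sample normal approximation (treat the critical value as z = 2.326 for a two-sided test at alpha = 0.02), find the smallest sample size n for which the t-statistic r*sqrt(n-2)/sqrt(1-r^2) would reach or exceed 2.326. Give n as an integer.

7

r√(n−2)/√(1−r²) ≥ 2.326  ⇔  n−2 ≥ (2.326)²·(1−r²)/r²
(1−r²)/r² = (1−0.5625)/0.5625 = 0.7778
n ≥ 2 + 5.410276·0.7778 = 2 + 4.2081 = 6.2081
⌈6.2081⌉ = 7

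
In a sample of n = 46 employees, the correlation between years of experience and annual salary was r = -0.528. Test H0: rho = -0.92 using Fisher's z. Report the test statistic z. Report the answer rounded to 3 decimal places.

6.568

z_r = atanh(-0.528) = -0.587368,  z_0 = atanh(-0.92) = -1.589027
SE = 1/√(n−3) = 1/√43 = 0.152499
z = (z_r − z_0)/SE = (-0.587368 − (-1.589027)) / 0.152499 = 1.001659 / 0.152499 = 6.568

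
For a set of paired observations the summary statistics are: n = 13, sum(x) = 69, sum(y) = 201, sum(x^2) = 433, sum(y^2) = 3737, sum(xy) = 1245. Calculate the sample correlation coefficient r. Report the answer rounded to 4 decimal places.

Numerator: nΣxy − (Σx)(Σy) = 13·1245 − (69)(201) = 2316
Denominator: √[(nΣx²−(Σx)²)(nΣy²−(Σy)²)]
  nΣx²−(Σx)² = 13·433 − 4761 = 868;  nΣy²−(Σy)² = 13·3737 − 40401 = 8180
  √(868·8180) = √7100240 = 2664.6276
r = 2316 / 2664.6276 = 0.8692

0.8692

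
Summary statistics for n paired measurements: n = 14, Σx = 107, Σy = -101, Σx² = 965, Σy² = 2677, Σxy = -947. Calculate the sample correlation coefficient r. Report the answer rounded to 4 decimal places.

-0.3269

Numerator: nΣxy − (Σx)(Σy) = 14·(-947) − (107)(-101) = -2451
Denominator: √[(nΣx²−(Σx)²)(nΣy²−(Σy)²)]
  nΣx²−(Σx)² = 14·965 − 11449 = 2061;  nΣy²−(Σy)² = 14·2677 − 10201 = 27277
  √(2061·27277) = √56217897 = 7497.8595
r = -2451 / 7497.8595 = -0.3269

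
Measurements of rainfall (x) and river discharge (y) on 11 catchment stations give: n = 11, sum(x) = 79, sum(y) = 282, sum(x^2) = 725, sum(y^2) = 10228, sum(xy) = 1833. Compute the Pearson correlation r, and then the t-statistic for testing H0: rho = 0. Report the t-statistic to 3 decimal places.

Numerator: nΣxy − (Σx)(Σy) = 11·1833 − (79)(282) = -2115
Denominator: √[(nΣx²−(Σx)²)(nΣy²−(Σy)²)]
  nΣx²−(Σx)² = 11·725 − 6241 = 1734;  nΣy²−(Σy)² = 11·10228 − 79524 = 32984
  √(1734·32984) = √57194256 = 7562.6884
r = -2115 / 7562.6884 = -0.2797
t = r·√(n−2)/√(1−r²) = -0.2797·√9 / √(1−0.078232) = -0.839100 / 0.960087 = -0.874

-0.874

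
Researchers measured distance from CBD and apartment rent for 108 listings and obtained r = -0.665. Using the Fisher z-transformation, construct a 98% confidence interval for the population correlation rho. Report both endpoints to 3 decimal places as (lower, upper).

Fisher z: z_r = atanh(r) = ½·ln((1+(-0.665))/(1−(-0.665))) = -0.801725
SE(z) = 1/√(n−3) = 1/√105 = 0.097590
98% ⇒ z* = 2.326; margin = 2.326·0.097590 = 0.226994
CI on z-scale: (-1.028719, -0.574731)
Back-transform: tanh(-1.028719) = -0.773394, tanh(-0.574731) = -0.518825

(-0.773, -0.519)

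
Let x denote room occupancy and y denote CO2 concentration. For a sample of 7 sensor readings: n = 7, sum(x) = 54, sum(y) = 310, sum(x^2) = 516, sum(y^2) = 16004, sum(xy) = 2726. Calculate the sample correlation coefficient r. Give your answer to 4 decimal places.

0.7034

Numerator: nΣxy − (Σx)(Σy) = 7·2726 − (54)(310) = 2342
Denominator: √[(nΣx²−(Σx)²)(nΣy²−(Σy)²)]
  nΣx²−(Σx)² = 7·516 − 2916 = 696;  nΣy²−(Σy)² = 7·16004 − 96100 = 15928
  √(696·15928) = √11085888 = 3329.5477
r = 2342 / 3329.5477 = 0.7034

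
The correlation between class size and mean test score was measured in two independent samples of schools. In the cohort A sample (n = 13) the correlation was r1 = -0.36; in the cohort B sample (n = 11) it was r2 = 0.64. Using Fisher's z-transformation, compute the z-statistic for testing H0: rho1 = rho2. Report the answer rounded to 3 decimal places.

-2.393

z1 = atanh(-0.36) = -0.376886,  z2 = atanh(0.64) = 0.758174
SE = √(1/(n1−3) + 1/(n2−3)) = √(1/10 + 1/8) = √(0.1000000 + 0.1250000) = √0.2250000 = 0.474342
z = (z1 − z2)/SE = (-0.376886 − 0.758174) / 0.474342 = -1.135060 / 0.474342 = -2.393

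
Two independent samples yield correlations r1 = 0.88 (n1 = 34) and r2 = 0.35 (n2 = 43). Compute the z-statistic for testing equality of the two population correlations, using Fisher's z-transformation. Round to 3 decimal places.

4.222

Fisher z-transforms: z1 = atanh(0.88) = 1.375768, z2 = atanh(0.35) = 0.365444; difference d = 1.010324
Var(d) = 1/31 + 1/40 = 0.0322581 + 0.0250000 = 0.0572581
z = d/√Var(d) = 1.010324 / √0.0572581 = 1.010324 / 0.239287 = 4.222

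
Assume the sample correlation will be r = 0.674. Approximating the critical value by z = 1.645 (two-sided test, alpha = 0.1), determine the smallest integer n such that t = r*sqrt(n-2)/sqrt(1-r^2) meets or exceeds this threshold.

Need r·√(n−2)/√(1−r²) ≥ 1.645
√(n−2) ≥ 1.645·√(1−0.454276) / 0.674 = 1.645·0.738731 / 0.674 = 1.8030
n−2 ≥ 3.2508  ⇒  n ≥ 5.2508
Smallest integer n = 6

6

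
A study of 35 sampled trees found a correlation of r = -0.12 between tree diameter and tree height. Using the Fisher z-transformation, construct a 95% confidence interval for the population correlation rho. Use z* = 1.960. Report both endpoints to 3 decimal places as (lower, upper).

Fisher z: z_r = atanh(r) = ½·ln((1+(-0.12))/(1−(-0.12))) = -0.120581
SE(z) = 1/√(n−3) = 1/√32 = 0.176777
95% ⇒ z* = 1.960; margin = 1.960·0.176777 = 0.346483
CI on z-scale: (-0.467064, 0.225902)
Back-transform: tanh(-0.467064) = -0.435824, tanh(0.225902) = 0.222136

(-0.436, 0.222)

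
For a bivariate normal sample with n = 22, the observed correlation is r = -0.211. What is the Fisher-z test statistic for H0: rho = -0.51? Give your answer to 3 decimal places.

1.519

z_r = atanh(-0.211) = -0.214218,  z_0 = atanh(-0.51) = -0.562730
SE = 1/√(n−3) = 1/√19 = 0.229416
z = (z_r − z_0)/SE = (-0.214218 − (-0.562730)) / 0.229416 = 0.348512 / 0.229416 = 1.519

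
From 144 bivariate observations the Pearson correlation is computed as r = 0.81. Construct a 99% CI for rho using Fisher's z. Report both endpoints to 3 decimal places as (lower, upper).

Fisher z: z_r = atanh(r) = ½·ln((1+0.81)/(1−0.81)) = 1.127029
SE(z) = 1/√(n−3) = 1/√141 = 0.084215
99% ⇒ z* = 2.576; margin = 2.576·0.084215 = 0.216938
CI on z-scale: (0.910091, 1.343967)
Back-transform: tanh(0.910091) = 0.721176, tanh(1.343967) = 0.872622

(0.721, 0.873)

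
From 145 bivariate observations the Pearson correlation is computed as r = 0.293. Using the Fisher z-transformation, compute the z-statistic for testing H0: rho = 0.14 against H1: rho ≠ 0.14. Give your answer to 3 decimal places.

1.918

z_r = atanh(0.293) = 0.301845,  z_0 = atanh(0.14) = 0.140926
SE = 1/√(n−3) = 1/√142 = 0.083918
z = (z_r − z_0)/SE = (0.301845 − 0.140926) / 0.083918 = 0.160919 / 0.083918 = 1.918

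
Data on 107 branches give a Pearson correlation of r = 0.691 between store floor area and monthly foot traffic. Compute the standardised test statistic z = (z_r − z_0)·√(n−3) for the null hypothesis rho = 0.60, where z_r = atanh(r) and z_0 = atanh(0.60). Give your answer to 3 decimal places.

1.598

Fisher z: atanh(0.691) = 0.849867, atanh(0.60) = 0.693147
z = (z_r − z_0)·√(n−3) = (0.849867 − 0.693147)·√104 = 0.156720 · 10.198039 = 1.598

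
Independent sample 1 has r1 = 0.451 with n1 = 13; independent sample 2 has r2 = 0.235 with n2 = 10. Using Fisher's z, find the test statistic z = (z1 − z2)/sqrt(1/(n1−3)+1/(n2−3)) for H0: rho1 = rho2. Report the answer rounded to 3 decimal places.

0.500

Fisher z-transforms: z1 = atanh(0.451) = 0.485955, z2 = atanh(0.235) = 0.239475; difference d = 0.246480
Var(d) = 1/10 + 1/7 = 0.1000000 + 0.1428571 = 0.2428571
z = d/√Var(d) = 0.246480 / √0.2428571 = 0.246480 / 0.492805 = 0.500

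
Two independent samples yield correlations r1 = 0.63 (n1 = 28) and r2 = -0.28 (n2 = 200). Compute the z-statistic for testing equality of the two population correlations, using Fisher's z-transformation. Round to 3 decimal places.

z1 = atanh(0.63) = 0.741416,  z2 = atanh(-0.28) = -0.287682
SE = √(1/(n1−3) + 1/(n2−3)) = √(1/25 + 1/197) = √(0.0400000 + 0.0050761) = √0.0450761 = 0.212311
z = (z1 − z2)/SE = (0.741416 − (-0.287682)) / 0.212311 = 1.029098 / 0.212311 = 4.847

4.847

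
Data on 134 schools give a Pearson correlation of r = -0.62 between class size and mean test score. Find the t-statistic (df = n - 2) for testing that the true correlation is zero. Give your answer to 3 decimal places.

-9.079

1 − r² = 1 − 0.3844 = 0.6156;  √(1−r²) = 0.784602
√(n−2) = √132 = 11.489125
t = r·√(n−2)/√(1−r²) = -0.62 · 11.489125 / 0.784602 = -9.079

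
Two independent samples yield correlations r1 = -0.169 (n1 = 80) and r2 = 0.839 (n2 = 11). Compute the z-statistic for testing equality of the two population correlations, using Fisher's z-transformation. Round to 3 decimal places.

-3.738

z1 = atanh(-0.169) = -0.170637,  z2 = atanh(0.839) = 1.217786
SE = √(1/(n1−3) + 1/(n2−3)) = √(1/77 + 1/8) = √(0.0129870 + 0.1250000) = √0.1379870 = 0.371466
z = (z1 − z2)/SE = (-0.170637 − 1.217786) / 0.371466 = -1.388423 / 0.371466 = -3.738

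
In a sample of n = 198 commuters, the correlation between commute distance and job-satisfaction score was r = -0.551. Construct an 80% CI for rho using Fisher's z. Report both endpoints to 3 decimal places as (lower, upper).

z_r = atanh(-0.551) = -0.619816;  SE = 1/√(n−3) = 1/√195 = 0.071611
z-limits: -0.619816 ± 1.282·0.071611 = -0.619816 ± 0.091805 = [-0.711621, -0.528011]
ρ-limits: (tanh -0.711621, tanh -0.528011) = (-0.612, -0.484)

(-0.612, -0.484)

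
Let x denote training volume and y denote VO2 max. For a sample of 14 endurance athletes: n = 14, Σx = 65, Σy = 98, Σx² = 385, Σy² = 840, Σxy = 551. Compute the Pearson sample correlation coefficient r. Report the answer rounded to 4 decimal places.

Numerator: nΣxy − (Σx)(Σy) = 14·551 − (65)(98) = 1344
Denominator: √[(nΣx²−(Σx)²)(nΣy²−(Σy)²)]
  nΣx²−(Σx)² = 14·385 − 4225 = 1165;  nΣy²−(Σy)² = 14·840 − 9604 = 2156
  √(1165·2156) = √2511740 = 1584.8470
r = 1344 / 1584.8470 = 0.8480

0.8480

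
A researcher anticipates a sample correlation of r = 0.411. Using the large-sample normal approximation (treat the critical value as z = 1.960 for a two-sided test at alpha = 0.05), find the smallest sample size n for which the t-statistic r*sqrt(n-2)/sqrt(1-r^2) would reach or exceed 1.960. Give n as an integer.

21

Need r·√(n−2)/√(1−r²) ≥ 1.960
√(n−2) ≥ 1.960·√(1−0.168921) / 0.411 = 1.960·0.911635 / 0.411 = 4.3475
n−2 ≥ 18.9008  ⇒  n ≥ 20.9008
Smallest integer n = 21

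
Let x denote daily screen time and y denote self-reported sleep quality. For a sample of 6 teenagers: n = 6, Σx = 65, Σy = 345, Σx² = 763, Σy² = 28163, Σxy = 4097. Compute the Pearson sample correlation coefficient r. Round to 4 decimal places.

0.5137

Numerator: nΣxy − (Σx)(Σy) = 6·4097 − (65)(345) = 2157
Denominator: √[(nΣx²−(Σx)²)(nΣy²−(Σy)²)]
  nΣx²−(Σx)² = 6·763 − 4225 = 353;  nΣy²−(Σy)² = 6·28163 − 119025 = 49953
  √(353·49953) = √17633409 = 4199.2153
r = 2157 / 4199.2153 = 0.5137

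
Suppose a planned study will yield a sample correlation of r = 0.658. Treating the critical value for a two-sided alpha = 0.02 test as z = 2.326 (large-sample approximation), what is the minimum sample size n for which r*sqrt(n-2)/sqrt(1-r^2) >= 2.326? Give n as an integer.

r√(n−2)/√(1−r²) ≥ 2.326  ⇔  n−2 ≥ (2.326)²·(1−r²)/r²
(1−r²)/r² = (1−0.432964)/0.432964 = 1.3097
n ≥ 2 + 5.410276·1.3097 = 2 + 7.0858 = 9.0858
⌈9.0858⌉ = 10

10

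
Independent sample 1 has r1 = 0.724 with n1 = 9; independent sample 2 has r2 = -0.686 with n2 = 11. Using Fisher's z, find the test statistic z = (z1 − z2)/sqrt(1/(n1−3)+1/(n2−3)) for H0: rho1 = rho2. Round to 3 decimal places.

z1 = atanh(0.724) = 0.916001,  z2 = atanh(-0.686) = -0.840361
SE = √(1/(n1−3) + 1/(n2−3)) = √(1/6 + 1/8) = √(0.1666667 + 0.1250000) = √0.2916667 = 0.540062
z = (z1 − z2)/SE = (0.916001 − (-0.840361)) / 0.540062 = 1.756362 / 0.540062 = 3.252

3.252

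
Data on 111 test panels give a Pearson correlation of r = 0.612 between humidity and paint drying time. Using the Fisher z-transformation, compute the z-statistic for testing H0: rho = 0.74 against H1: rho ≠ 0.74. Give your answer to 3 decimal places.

z_r = atanh(0.612) = 0.712113,  z_0 = atanh(0.74) = 0.950479
SE = 1/√(n−3) = 1/√108 = 0.096225
z = (z_r − z_0)/SE = (0.712113 − 0.950479) / 0.096225 = -0.238366 / 0.096225 = -2.477

-2.477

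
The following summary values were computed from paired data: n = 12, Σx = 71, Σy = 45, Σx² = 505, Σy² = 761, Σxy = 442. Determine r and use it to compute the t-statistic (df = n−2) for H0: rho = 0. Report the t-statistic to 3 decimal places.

3.990

S_xy = nΣxy − ΣxΣy = 12·442 − 71·45 = 5304 − 3195 = 2109
S_xx = nΣx² − (Σx)² = 12·505 − 71² = 6060 − 5041 = 1019
S_yy = nΣy² − (Σy)² = 12·761 − 45² = 9132 − 2025 = 7107
r = S_xy / √(S_xx·S_yy) = 2109 / √(1019·7107) = 2109 / √7242033 = 2109 / 2691.1026 = 0.7837
t = r·√(n−2)/√(1−r²) = 0.7837·√10 / √(1−0.614186) = 2.478277 / 0.621139 = 3.990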